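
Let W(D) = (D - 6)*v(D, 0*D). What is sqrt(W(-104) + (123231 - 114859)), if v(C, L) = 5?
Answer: sqrt(7822) ≈ 88.442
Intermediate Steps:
W(D) = -30 + 5*D (W(D) = (D - 6)*5 = (-6 + D)*5 = -30 + 5*D)
sqrt(W(-104) + (123231 - 114859)) = sqrt((-30 + 5*(-104)) + (123231 - 114859)) = sqrt((-30 - 520) + 8372) = sqrt(-550 + 8372) = sqrt(7822)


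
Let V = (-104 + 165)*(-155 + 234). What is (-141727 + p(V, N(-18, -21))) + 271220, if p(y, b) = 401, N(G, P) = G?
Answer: 129894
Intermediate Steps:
V = 4819 (V = 61*79 = 4819)
(-141727 + p(V, N(-18, -21))) + 271220 = (-141727 + 401) + 271220 = -141326 + 271220 = 129894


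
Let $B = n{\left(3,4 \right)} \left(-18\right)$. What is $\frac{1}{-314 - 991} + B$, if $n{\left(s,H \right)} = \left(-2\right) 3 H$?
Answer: $\frac{563759}{1305} \approx 432.0$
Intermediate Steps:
$n{\left(s,H \right)} = - 6 H$
$B = 432$ ($B = \left(-6\right) 4 \left(-18\right) = \left(-24\right) \left(-18\right) = 432$)
$\frac{1}{-314 - 991} + B = \frac{1}{-314 - 991} + 432 = \frac{1}{-1305} + 432 = - \frac{1}{1305} + 432 = \frac{563759}{1305}$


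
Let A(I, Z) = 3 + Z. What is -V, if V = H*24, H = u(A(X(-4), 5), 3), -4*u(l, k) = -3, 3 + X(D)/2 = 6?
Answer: -18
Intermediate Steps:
X(D) = 6 (X(D) = -6 + 2*6 = -6 + 12 = 6)
u(l, k) = ¾ (u(l, k) = -¼*(-3) = ¾)
H = ¾ ≈ 0.75000
V = 18 (V = (¾)*24 = 18)
-V = -1*18 = -18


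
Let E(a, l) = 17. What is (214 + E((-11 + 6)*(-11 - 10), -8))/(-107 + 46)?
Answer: -231/61 ≈ -3.7869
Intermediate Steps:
(214 + E((-11 + 6)*(-11 - 10), -8))/(-107 + 46) = (214 + 17)/(-107 + 46) = 231/(-61) = 231*(-1/61) = -231/61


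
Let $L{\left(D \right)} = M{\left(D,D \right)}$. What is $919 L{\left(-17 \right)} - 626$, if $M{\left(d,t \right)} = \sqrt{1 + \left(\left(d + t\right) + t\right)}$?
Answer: $-626 + 4595 i \sqrt{2} \approx -626.0 + 6498.3 i$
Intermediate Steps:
$M{\left(d,t \right)} = \sqrt{1 + d + 2 t}$ ($M{\left(d,t \right)} = \sqrt{1 + \left(d + 2 t\right)} = \sqrt{1 + d + 2 t}$)
$L{\left(D \right)} = \sqrt{1 + 3 D}$ ($L{\left(D \right)} = \sqrt{1 + D + 2 D} = \sqrt{1 + 3 D}$)
$919 L{\left(-17 \right)} - 626 = 919 \sqrt{1 + 3 \left(-17\right)} - 626 = 919 \sqrt{1 - 51} - 626 = 919 \sqrt{-50} - 626 = 919 \cdot 5 i \sqrt{2} - 626 = 4595 i \sqrt{2} - 626 = -626 + 4595 i \sqrt{2}$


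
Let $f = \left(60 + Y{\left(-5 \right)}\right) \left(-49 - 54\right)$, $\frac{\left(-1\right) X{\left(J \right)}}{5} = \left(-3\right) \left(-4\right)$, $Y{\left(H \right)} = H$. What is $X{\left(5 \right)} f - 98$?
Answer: $339802$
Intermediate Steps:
$X{\left(J \right)} = -60$ ($X{\left(J \right)} = - 5 \left(\left(-3\right) \left(-4\right)\right) = \left(-5\right) 12 = -60$)
$f = -5665$ ($f = \left(60 - 5\right) \left(-49 - 54\right) = 55 \left(-103\right) = -5665$)
$X{\left(5 \right)} f - 98 = \left(-60\right) \left(-5665\right) - 98 = 339900 - 98 = 339802$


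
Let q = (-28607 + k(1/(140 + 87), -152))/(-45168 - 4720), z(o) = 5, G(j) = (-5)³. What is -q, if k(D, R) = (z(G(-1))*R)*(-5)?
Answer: -24807/49888 ≈ -0.49725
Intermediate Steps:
G(j) = -125
k(D, R) = -25*R (k(D, R) = (5*R)*(-5) = -25*R)
q = 24807/49888 (q = (-28607 - 25*(-152))/(-45168 - 4720) = (-28607 + 3800)/(-49888) = -24807*(-1/49888) = 24807/49888 ≈ 0.49725)
-q = -1*24807/49888 = -24807/49888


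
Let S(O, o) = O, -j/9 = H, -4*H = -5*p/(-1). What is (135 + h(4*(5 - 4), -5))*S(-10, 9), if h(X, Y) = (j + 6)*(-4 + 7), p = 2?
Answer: -2205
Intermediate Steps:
H = -5/2 (H = -(-5)*2/(-1)/4 = -(-5)*2*(-1)/4 = -(-5)*(-2)/4 = -¼*10 = -5/2 ≈ -2.5000)
j = 45/2 (j = -9*(-5/2) = 45/2 ≈ 22.500)
h(X, Y) = 171/2 (h(X, Y) = (45/2 + 6)*(-4 + 7) = (57/2)*3 = 171/2)
(135 + h(4*(5 - 4), -5))*S(-10, 9) = (135 + 171/2)*(-10) = (441/2)*(-10) = -2205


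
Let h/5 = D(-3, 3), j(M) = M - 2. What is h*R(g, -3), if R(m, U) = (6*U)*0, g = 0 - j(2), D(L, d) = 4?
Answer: 0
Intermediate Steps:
j(M) = -2 + M
g = 0 (g = 0 - (-2 + 2) = 0 - 1*0 = 0 + 0 = 0)
h = 20 (h = 5*4 = 20)
R(m, U) = 0
h*R(g, -3) = 20*0 = 0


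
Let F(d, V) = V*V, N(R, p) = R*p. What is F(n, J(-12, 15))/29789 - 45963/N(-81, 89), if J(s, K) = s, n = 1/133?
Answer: 152247767/23860989 ≈ 6.3806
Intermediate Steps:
n = 1/133 ≈ 0.0075188
F(d, V) = V²
F(n, J(-12, 15))/29789 - 45963/N(-81, 89) = (-12)²/29789 - 45963/((-81*89)) = 144*(1/29789) - 45963/(-7209) = 144/29789 - 45963*(-1/7209) = 144/29789 + 5107/801 = 152247767/23860989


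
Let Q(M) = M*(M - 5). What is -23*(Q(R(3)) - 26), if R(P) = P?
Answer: 736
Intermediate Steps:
Q(M) = M*(-5 + M)
-23*(Q(R(3)) - 26) = -23*(3*(-5 + 3) - 26) = -23*(3*(-2) - 26) = -23*(-6 - 26) = -23*(-32) = 736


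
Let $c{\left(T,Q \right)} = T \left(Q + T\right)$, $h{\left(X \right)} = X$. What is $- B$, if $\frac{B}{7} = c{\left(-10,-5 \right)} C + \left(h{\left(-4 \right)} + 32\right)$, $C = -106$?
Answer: $111104$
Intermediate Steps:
$B = -111104$ ($B = 7 \left(- 10 \left(-5 - 10\right) \left(-106\right) + \left(-4 + 32\right)\right) = 7 \left(\left(-10\right) \left(-15\right) \left(-106\right) + 28\right) = 7 \left(150 \left(-106\right) + 28\right) = 7 \left(-15900 + 28\right) = 7 \left(-15872\right) = -111104$)
$- B = \left(-1\right) \left(-111104\right) = 111104$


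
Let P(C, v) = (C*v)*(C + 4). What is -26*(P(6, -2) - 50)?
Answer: 4420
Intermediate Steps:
P(C, v) = C*v*(4 + C) (P(C, v) = (C*v)*(4 + C) = C*v*(4 + C))
-26*(P(6, -2) - 50) = -26*(6*(-2)*(4 + 6) - 50) = -26*(6*(-2)*10 - 50) = -26*(-120 - 50) = -26*(-170) = 4420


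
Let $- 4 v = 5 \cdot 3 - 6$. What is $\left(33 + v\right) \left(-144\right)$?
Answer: $-4428$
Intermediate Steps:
$v = - \frac{9}{4}$ ($v = - \frac{5 \cdot 3 - 6}{4} = - \frac{15 - 6}{4} = \left(- \frac{1}{4}\right) 9 = - \frac{9}{4} \approx -2.25$)
$\left(33 + v\right) \left(-144\right) = \left(33 - \frac{9}{4}\right) \left(-144\right) = \frac{123}{4} \left(-144\right) = -4428$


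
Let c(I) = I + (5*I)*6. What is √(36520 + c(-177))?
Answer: √31033 ≈ 176.16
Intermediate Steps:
c(I) = 31*I (c(I) = I + 30*I = 31*I)
√(36520 + c(-177)) = √(36520 + 31*(-177)) = √(36520 - 5487) = √31033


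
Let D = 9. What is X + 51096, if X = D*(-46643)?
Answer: -368691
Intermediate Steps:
X = -419787 (X = 9*(-46643) = -419787)
X + 51096 = -419787 + 51096 = -368691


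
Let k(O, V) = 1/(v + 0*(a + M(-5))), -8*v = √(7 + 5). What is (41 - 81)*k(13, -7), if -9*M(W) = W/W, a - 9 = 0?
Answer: 160*√3/3 ≈ 92.376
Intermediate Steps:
a = 9 (a = 9 + 0 = 9)
M(W) = -⅑ (M(W) = -W/(9*W) = -⅑*1 = -⅑)
v = -√3/4 (v = -√(7 + 5)/8 = -√3/4 ≈ -0.43301)
k(O, V) = -4*√3/3 (k(O, V) = 1/(-√3/4 + 0*(9 - ⅑)) = 1/(-√3/4 + 0*(80/9)) = 1/(-√3/4 + 0) = 1/(-√3/4) = -4*√3/3)
(41 - 81)*k(13, -7) = (41 - 81)*(-4*√3/3) = -(-160)*√3/3 = 160*√3/3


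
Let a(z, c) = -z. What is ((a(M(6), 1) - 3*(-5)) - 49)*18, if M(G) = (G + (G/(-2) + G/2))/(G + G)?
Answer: -621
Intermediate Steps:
M(G) = ½ (M(G) = (G + (G*(-½) + G*(½)))/((2*G)) = (G + (-G/2 + G/2))*(1/(2*G)) = (G + 0)*(1/(2*G)) = G*(1/(2*G)) = ½)
((a(M(6), 1) - 3*(-5)) - 49)*18 = ((-1*½ - 3*(-5)) - 49)*18 = ((-½ + 15) - 49)*18 = (29/2 - 49)*18 = -69/2*18 = -621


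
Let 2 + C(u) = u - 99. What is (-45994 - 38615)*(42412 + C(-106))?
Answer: -3570922845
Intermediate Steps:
C(u) = -101 + u (C(u) = -2 + (u - 99) = -2 + (-99 + u) = -101 + u)
(-45994 - 38615)*(42412 + C(-106)) = (-45994 - 38615)*(42412 + (-101 - 106)) = -84609*(42412 - 207) = -84609*42205 = -3570922845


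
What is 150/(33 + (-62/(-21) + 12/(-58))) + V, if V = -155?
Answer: -3282845/21769 ≈ -150.80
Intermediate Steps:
150/(33 + (-62/(-21) + 12/(-58))) + V = 150/(33 + (-62/(-21) + 12/(-58))) - 155 = 150/(33 + (-62*(-1/21) + 12*(-1/58))) - 155 = 150/(33 + (62/21 - 6/29)) - 155 = 150/(33 + 1672/609) - 155 = 150/(21769/609) - 155 = (609/21769)*150 - 155 = 91350/21769 - 155 = -3282845/21769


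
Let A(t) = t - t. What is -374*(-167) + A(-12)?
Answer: 62458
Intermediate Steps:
A(t) = 0
-374*(-167) + A(-12) = -374*(-167) + 0 = 62458 + 0 = 62458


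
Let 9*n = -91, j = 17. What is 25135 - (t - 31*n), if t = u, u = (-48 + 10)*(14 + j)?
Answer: 233996/9 ≈ 26000.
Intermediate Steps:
n = -91/9 (n = (⅑)*(-91) = -91/9 ≈ -10.111)
u = -1178 (u = (-48 + 10)*(14 + 17) = -38*31 = -1178)
t = -1178
25135 - (t - 31*n) = 25135 - (-1178 - 31*(-91/9)) = 25135 - (-1178 + 2821/9) = 25135 - 1*(-7781/9) = 25135 + 7781/9 = 233996/9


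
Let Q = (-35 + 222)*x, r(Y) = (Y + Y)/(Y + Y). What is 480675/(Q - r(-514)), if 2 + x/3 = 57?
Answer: 480675/30854 ≈ 15.579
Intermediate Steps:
x = 165 (x = -6 + 3*57 = -6 + 171 = 165)
r(Y) = 1 (r(Y) = (2*Y)/((2*Y)) = (2*Y)*(1/(2*Y)) = 1)
Q = 30855 (Q = (-35 + 222)*165 = 187*165 = 30855)
480675/(Q - r(-514)) = 480675/(30855 - 1*1) = 480675/(30855 - 1) = 480675/30854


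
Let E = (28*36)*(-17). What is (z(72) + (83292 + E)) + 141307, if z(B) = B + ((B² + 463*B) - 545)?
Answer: 245510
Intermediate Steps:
E = -17136 (E = 1008*(-17) = -17136)
z(B) = -545 + B² + 464*B (z(B) = B + (-545 + B² + 463*B) = -545 + B² + 464*B)
(z(72) + (83292 + E)) + 141307 = ((-545 + 72² + 464*72) + (83292 - 17136)) + 141307 = ((-545 + 5184 + 33408) + 66156) + 141307 = (38047 + 66156) + 141307 = 104203 + 141307 = 245510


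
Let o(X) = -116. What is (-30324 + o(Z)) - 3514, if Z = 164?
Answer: -33954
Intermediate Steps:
(-30324 + o(Z)) - 3514 = (-30324 - 116) - 3514 = -30440 - 3514 = -33954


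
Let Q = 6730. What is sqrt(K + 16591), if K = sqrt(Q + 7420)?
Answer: sqrt(16591 + 5*sqrt(566)) ≈ 129.27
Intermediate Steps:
K = 5*sqrt(566) (K = sqrt(6730 + 7420) = sqrt(14150) = 5*sqrt(566) ≈ 118.95)
sqrt(K + 16591) = sqrt(5*sqrt(566) + 16591) = sqrt(16591 + 5*sqrt(566))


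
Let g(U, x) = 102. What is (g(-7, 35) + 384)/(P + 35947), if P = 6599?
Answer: 81/7091 ≈ 0.011423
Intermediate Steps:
(g(-7, 35) + 384)/(P + 35947) = (102 + 384)/(6599 + 35947) = 486/42546 = 486*(1/42546) = 81/7091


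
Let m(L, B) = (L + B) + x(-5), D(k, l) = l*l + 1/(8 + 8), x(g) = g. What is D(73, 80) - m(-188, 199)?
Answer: 102305/16 ≈ 6394.1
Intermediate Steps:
D(k, l) = 1/16 + l² (D(k, l) = l² + 1/16 = 1/16 + l²)
m(L, B) = -5 + B + L (m(L, B) = (L + B) - 5 = (B + L) - 5 = -5 + B + L)
D(73, 80) - m(-188, 199) = (1/16 + 80²) - (-5 + 199 - 188) = (1/16 + 6400) - 1*6 = 102401/16 - 6 = 102305/16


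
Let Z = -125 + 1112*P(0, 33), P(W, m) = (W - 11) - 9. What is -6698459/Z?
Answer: 6698459/22365 ≈ 299.51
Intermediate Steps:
P(W, m) = -20 + W (P(W, m) = (-11 + W) - 9 = -20 + W)
Z = -22365 (Z = -125 + 1112*(-20 + 0) = -125 + 1112*(-20) = -125 - 22240 = -22365)
-6698459/Z = -6698459/(-22365) = -6698459*(-1/22365) = 6698459/22365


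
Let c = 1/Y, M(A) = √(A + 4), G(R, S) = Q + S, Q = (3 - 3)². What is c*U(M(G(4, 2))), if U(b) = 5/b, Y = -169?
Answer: -5*√6/1014 ≈ -0.012078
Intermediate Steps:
Q = 0 (Q = 0² = 0)
G(R, S) = S (G(R, S) = 0 + S = S)
M(A) = √(4 + A)
c = -1/169 (c = 1/(-169) = -1/169 ≈ -0.0059172)
c*U(M(G(4, 2))) = -5/(169*(√(4 + 2))) = -5/(169*(√6)) = -5*√6/6/169 = -5*√6/1014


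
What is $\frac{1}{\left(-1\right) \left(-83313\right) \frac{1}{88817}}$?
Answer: $\frac{88817}{83313} \approx 1.0661$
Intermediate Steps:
$\frac{1}{\left(-1\right) \left(-83313\right) \frac{1}{88817}} = \frac{1}{83313 \cdot \frac{1}{88817}} = \frac{1}{\frac{83313}{88817}} = \frac{88817}{83313}$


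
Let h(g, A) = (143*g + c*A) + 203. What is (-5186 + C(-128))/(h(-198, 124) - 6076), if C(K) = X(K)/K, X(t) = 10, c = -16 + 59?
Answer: 331909/1846720 ≈ 0.17973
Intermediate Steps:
c = 43
h(g, A) = 203 + 43*A + 143*g (h(g, A) = (143*g + 43*A) + 203 = (43*A + 143*g) + 203 = 203 + 43*A + 143*g)
C(K) = 10/K
(-5186 + C(-128))/(h(-198, 124) - 6076) = (-5186 + 10/(-128))/((203 + 43*124 + 143*(-198)) - 6076) = (-5186 + 10*(-1/128))/((203 + 5332 - 28314) - 6076) = (-5186 - 5/64)/(-22779 - 6076) = -331909/64/(-28855) = -331909/64*(-1/28855) = 331909/1846720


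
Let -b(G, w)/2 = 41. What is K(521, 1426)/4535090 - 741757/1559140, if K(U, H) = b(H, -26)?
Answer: -336406260261/707084022260 ≈ -0.47577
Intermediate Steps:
b(G, w) = -82 (b(G, w) = -2*41 = -82)
K(U, H) = -82
K(521, 1426)/4535090 - 741757/1559140 = -82/4535090 - 741757/1559140 = -82*1/4535090 - 741757*1/1559140 = -41/2267545 - 741757/1559140 = -336406260261/707084022260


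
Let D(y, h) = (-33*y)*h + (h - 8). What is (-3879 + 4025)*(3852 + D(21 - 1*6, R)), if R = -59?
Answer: 4816540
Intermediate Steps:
D(y, h) = -8 + h - 33*h*y (D(y, h) = -33*h*y + (-8 + h) = -8 + h - 33*h*y)
(-3879 + 4025)*(3852 + D(21 - 1*6, R)) = (-3879 + 4025)*(3852 + (-8 - 59 - 33*(-59)*(21 - 1*6))) = 146*(3852 + (-8 - 59 - 33*(-59)*(21 - 6))) = 146*(3852 + (-8 - 59 - 33*(-59)*15)) = 146*(3852 + (-8 - 59 + 29205)) = 146*(3852 + 29138) = 146*32990 = 4816540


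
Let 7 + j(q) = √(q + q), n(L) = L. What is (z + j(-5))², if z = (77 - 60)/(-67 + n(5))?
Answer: 164961/3844 - 451*I*√10/31 ≈ 42.914 - 46.006*I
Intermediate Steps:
z = -17/62 (z = (77 - 60)/(-67 + 5) = 17/(-62) = 17*(-1/62) = -17/62 ≈ -0.27419)
j(q) = -7 + √2*√q (j(q) = -7 + √(q + q) = -7 + √(2*q) = -7 + √2*√q)
(z + j(-5))² = (-17/62 + (-7 + √2*√(-5)))² = (-17/62 + (-7 + √2*(I*√5)))² = (-17/62 + (-7 + I*√10))² = (-451/62 + I*√10)²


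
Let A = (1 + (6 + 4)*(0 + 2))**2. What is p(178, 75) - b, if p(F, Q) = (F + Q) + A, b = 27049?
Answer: -26355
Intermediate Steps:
A = 441 (A = (1 + 10*2)**2 = (1 + 20)**2 = 21**2 = 441)
p(F, Q) = 441 + F + Q (p(F, Q) = (F + Q) + 441 = 441 + F + Q)
p(178, 75) - b = (441 + 178 + 75) - 1*27049 = 694 - 27049 = -26355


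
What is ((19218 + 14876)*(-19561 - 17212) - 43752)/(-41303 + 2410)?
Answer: 1253782414/38893 ≈ 32237.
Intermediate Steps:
((19218 + 14876)*(-19561 - 17212) - 43752)/(-41303 + 2410) = (34094*(-36773) - 43752)/(-38893) = (-1253738662 - 43752)*(-1/38893) = -1253782414*(-1/38893) = 1253782414/38893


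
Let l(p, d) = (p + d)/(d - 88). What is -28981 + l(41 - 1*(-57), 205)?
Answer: -1130158/39 ≈ -28978.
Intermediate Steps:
l(p, d) = (d + p)/(-88 + d)
-28981 + l(41 - 1*(-57), 205) = -28981 + (205 + (41 - 1*(-57)))/(-88 + 205) = -28981 + (205 + (41 + 57))/117 = -28981 + (205 + 98)/117 = -28981 + (1/117)*303 = -28981 + 101/39 = -1130158/39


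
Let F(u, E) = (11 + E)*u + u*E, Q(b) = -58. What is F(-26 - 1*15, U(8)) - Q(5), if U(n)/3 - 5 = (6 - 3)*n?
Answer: -7527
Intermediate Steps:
U(n) = 15 + 9*n (U(n) = 15 + 3*((6 - 3)*n) = 15 + 3*(3*n) = 15 + 9*n)
F(u, E) = E*u + u*(11 + E) (F(u, E) = u*(11 + E) + E*u = E*u + u*(11 + E))
F(-26 - 1*15, U(8)) - Q(5) = (-26 - 1*15)*(11 + 2*(15 + 9*8)) - 1*(-58) = (-26 - 15)*(11 + 2*(15 + 72)) + 58 = -41*(11 + 2*87) + 58 = -41*(11 + 174) + 58 = -41*185 + 58 = -7585 + 58 = -7527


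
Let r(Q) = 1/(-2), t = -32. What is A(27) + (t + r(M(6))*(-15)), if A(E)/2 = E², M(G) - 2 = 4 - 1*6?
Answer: 2867/2 ≈ 1433.5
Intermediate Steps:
M(G) = 0 (M(G) = 2 + (4 - 1*6) = 2 + (4 - 6) = 2 - 2 = 0)
r(Q) = -½
A(E) = 2*E²
A(27) + (t + r(M(6))*(-15)) = 2*27² + (-32 - ½*(-15)) = 2*729 + (-32 + 15/2) = 1458 - 49/2 = 2867/2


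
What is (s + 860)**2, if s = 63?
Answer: 851929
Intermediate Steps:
(s + 860)**2 = (63 + 860)**2 = 923**2 = 851929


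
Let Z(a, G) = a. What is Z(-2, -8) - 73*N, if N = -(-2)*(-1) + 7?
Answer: -367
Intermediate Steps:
N = 5 (N = -1*2 + 7 = -2 + 7 = 5)
Z(-2, -8) - 73*N = -2 - 73*5 = -2 - 365 = -367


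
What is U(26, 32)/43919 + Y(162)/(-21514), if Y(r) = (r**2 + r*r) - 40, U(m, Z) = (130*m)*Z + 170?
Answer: 13573954/472436683 ≈ 0.028732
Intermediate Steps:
U(m, Z) = 170 + 130*Z*m (U(m, Z) = 130*Z*m + 170 = 170 + 130*Z*m)
Y(r) = -40 + 2*r**2 (Y(r) = (r**2 + r**2) - 40 = 2*r**2 - 40 = -40 + 2*r**2)
U(26, 32)/43919 + Y(162)/(-21514) = (170 + 130*32*26)/43919 + (-40 + 2*162**2)/(-21514) = (170 + 108160)*(1/43919) + (-40 + 2*26244)*(-1/21514) = 108330*(1/43919) + (-40 + 52488)*(-1/21514) = 108330/43919 + 52448*(-1/21514) = 108330/43919 - 26224/10757 = 13573954/472436683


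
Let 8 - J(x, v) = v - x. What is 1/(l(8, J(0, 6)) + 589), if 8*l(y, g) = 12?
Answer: 2/1181 ≈ 0.0016935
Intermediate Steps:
J(x, v) = 8 + x - v (J(x, v) = 8 - (v - x) = 8 + (x - v) = 8 + x - v)
l(y, g) = 3/2 (l(y, g) = (⅛)*12 = 3/2)
1/(l(8, J(0, 6)) + 589) = 1/(3/2 + 589) = 1/(1181/2) = 2/1181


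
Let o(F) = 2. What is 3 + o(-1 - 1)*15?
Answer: 33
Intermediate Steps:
3 + o(-1 - 1)*15 = 3 + 2*15 = 3 + 30 = 33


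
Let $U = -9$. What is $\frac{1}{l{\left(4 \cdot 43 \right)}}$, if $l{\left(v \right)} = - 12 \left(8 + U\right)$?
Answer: $\frac{1}{12} \approx 0.083333$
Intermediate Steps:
$l{\left(v \right)} = 12$ ($l{\left(v \right)} = - 12 \left(8 - 9\right) = \left(-12\right) \left(-1\right) = 12$)
$\frac{1}{l{\left(4 \cdot 43 \right)}} = \frac{1}{12}$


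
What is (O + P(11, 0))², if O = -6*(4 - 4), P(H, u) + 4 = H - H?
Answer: 16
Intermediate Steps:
P(H, u) = -4 (P(H, u) = -4 + (H - H) = -4 + 0 = -4)
O = 0 (O = -6*0 = 0)
(O + P(11, 0))² = (0 - 4)² = (-4)² = 16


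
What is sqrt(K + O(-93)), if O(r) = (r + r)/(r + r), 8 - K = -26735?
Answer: 2*sqrt(6686) ≈ 163.54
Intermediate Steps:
K = 26743 (K = 8 - 1*(-26735) = 8 + 26735 = 26743)
O(r) = 1 (O(r) = (2*r)/((2*r)) = (2*r)*(1/(2*r)) = 1)
sqrt(K + O(-93)) = sqrt(26743 + 1) = sqrt(26744) = 2*sqrt(6686)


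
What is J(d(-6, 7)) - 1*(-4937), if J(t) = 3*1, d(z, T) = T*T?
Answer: 4940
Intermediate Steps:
d(z, T) = T²
J(t) = 3
J(d(-6, 7)) - 1*(-4937) = 3 - 1*(-4937) = 3 + 4937 = 4940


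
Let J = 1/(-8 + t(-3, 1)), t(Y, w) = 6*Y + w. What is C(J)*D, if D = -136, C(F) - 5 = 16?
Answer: -2856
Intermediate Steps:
t(Y, w) = w + 6*Y
J = -1/25 (J = 1/(-8 + (1 + 6*(-3))) = 1/(-8 + (1 - 18)) = 1/(-8 - 17) = 1/(-25) = -1/25 ≈ -0.040000)
C(F) = 21 (C(F) = 5 + 16 = 21)
C(J)*D = 21*(-136) = -2856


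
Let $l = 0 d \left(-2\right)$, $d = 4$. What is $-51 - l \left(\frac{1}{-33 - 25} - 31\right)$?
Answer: $-51$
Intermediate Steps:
$l = 0$ ($l = 0 \cdot 4 \left(-2\right) = 0 \left(-2\right) = 0$)
$-51 - l \left(\frac{1}{-33 - 25} - 31\right) = -51 - 0 \left(\frac{1}{-33 - 25} - 31\right) = -51 - 0 \left(\frac{1}{-58} - 31\right) = -51 - 0 \left(- \frac{1}{58} - 31\right) = -51 - 0 \left(- \frac{1799}{58}\right) = -51 - 0 = -51 + 0 = -51$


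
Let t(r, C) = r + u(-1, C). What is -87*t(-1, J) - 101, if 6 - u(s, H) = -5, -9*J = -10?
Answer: -971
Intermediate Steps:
J = 10/9 (J = -1/9*(-10) = 10/9 ≈ 1.1111)
u(s, H) = 11 (u(s, H) = 6 - 1*(-5) = 6 + 5 = 11)
t(r, C) = 11 + r (t(r, C) = r + 11 = 11 + r)
-87*t(-1, J) - 101 = -87*(11 - 1) - 101 = -87*10 - 101 = -870 - 101 = -971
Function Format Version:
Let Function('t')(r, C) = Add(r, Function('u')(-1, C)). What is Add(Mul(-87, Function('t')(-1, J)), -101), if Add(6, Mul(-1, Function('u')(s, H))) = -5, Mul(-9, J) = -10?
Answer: -971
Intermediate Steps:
J = Rational(10, 9) (J = Mul(Rational(-1, 9), -10) = Rational(10, 9) ≈ 1.1111)
Function('u')(s, H) = 11 (Function('u')(s, H) = Add(6, Mul(-1, -5)) = Add(6, 5) = 11)
Function('t')(r, C) = Add(11, r) (Function('t')(r, C) = Add(r, 11) = Add(11, r))
Add(Mul(-87, Function('t')(-1, J)), -101) = Add(Mul(-87, Add(11, -1)), -101) = Add(Mul(-87, 10), -101) = Add(-870, -101) = -971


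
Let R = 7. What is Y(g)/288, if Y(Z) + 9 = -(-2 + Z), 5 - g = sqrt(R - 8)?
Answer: -1/24 + I/288 ≈ -0.041667 + 0.0034722*I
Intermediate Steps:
g = 5 - I (g = 5 - sqrt(7 - 8) = 5 - sqrt(-1) = 5 - I ≈ 5.0 - 1.0*I)
Y(Z) = -7 - Z (Y(Z) = -9 - (-2 + Z) = -9 + (2 - Z) = -7 - Z)
Y(g)/288 = (-7 - (5 - I))/288 = (-7 + (-5 + I))*(1/288) = (-12 + I)*(1/288) = -1/24 + I/288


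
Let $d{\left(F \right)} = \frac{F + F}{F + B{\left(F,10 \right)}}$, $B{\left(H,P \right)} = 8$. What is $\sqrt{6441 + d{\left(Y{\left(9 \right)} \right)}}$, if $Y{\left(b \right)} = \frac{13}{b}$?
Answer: $\frac{\sqrt{46538435}}{85} \approx 80.258$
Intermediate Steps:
$d{\left(F \right)} = \frac{2 F}{8 + F}$ ($d{\left(F \right)} = \frac{F + F}{F + 8} = \frac{2 F}{8 + F}$)
$\sqrt{6441 + d{\left(Y{\left(9 \right)} \right)}} = \sqrt{6441 + \frac{2 \cdot \frac{13}{9}}{8 + \frac{13}{9}}} = \sqrt{6441 + \frac{2 \cdot 13 \cdot \frac{1}{9}}{8 + 13 \cdot \frac{1}{9}}} = \sqrt{6441 + 2 \cdot \frac{13}{9} \frac{1}{8 + \frac{13}{9}}} = \sqrt{6441 + 2 \cdot \frac{13}{9} \frac{1}{\frac{85}{9}}} = \sqrt{6441 + 2 \cdot \frac{13}{9} \cdot \frac{9}{85}} = \sqrt{6441 + \frac{26}{85}} = \sqrt{\frac{547511}{85}} = \frac{\sqrt{46538435}}{85}$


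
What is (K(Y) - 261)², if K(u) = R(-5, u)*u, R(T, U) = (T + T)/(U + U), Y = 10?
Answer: 70756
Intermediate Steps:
R(T, U) = T/U (R(T, U) = (2*T)/((2*U)) = (2*T)*(1/(2*U)) = T/U)
K(u) = -5 (K(u) = (-5/u)*u = -5)
(K(Y) - 261)² = (-5 - 261)² = (-266)² = 70756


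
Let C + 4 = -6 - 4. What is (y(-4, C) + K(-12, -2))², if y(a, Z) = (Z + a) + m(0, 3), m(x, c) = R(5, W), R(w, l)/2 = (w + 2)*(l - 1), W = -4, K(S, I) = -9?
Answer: 9409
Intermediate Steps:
R(w, l) = 2*(-1 + l)*(2 + w) (R(w, l) = 2*((w + 2)*(l - 1)) = 2*((2 + w)*(-1 + l)) = 2*((-1 + l)*(2 + w)) = 2*(-1 + l)*(2 + w))
C = -14 (C = -4 + (-6 - 4) = -4 - 10 = -14)
m(x, c) = -70 (m(x, c) = -4 - 2*5 + 4*(-4) + 2*(-4)*5 = -4 - 10 - 16 - 40 = -70)
y(a, Z) = -70 + Z + a (y(a, Z) = (Z + a) - 70 = -70 + Z + a)
(y(-4, C) + K(-12, -2))² = ((-70 - 14 - 4) - 9)² = (-88 - 9)² = (-97)² = 9409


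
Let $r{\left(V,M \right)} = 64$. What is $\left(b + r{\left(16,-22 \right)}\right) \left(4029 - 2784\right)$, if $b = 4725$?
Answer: $5962305$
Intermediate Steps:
$\left(b + r{\left(16,-22 \right)}\right) \left(4029 - 2784\right) = \left(4725 + 64\right) \left(4029 - 2784\right) = 4789 \cdot 1245 = 5962305$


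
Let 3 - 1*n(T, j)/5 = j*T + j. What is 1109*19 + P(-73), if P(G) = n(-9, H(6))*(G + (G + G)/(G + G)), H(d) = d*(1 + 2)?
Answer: -31849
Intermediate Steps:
H(d) = 3*d (H(d) = d*3 = 3*d)
n(T, j) = 15 - 5*j - 5*T*j (n(T, j) = 15 - 5*(j*T + j) = 15 - 5*(T*j + j) = 15 - 5*(j + T*j) = 15 + (-5*j - 5*T*j) = 15 - 5*j - 5*T*j)
P(G) = 735 + 735*G (P(G) = (15 - 15*6 - 5*(-9)*3*6)*(G + (G + G)/(G + G)) = (15 - 5*18 - 5*(-9)*18)*(G + (2*G)/((2*G))) = (15 - 90 + 810)*(G + (2*G)*(1/(2*G))) = 735*(G + 1) = 735*(1 + G) = 735 + 735*G)
1109*19 + P(-73) = 1109*19 + (735 + 735*(-73)) = 21071 + (735 - 53655) = 21071 - 52920 = -31849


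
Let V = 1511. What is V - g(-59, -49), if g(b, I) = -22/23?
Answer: 34775/23 ≈ 1512.0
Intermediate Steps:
g(b, I) = -22/23 (g(b, I) = -22*1/23 = -22/23)
V - g(-59, -49) = 1511 - 1*(-22/23) = 1511 + 22/23 = 34775/23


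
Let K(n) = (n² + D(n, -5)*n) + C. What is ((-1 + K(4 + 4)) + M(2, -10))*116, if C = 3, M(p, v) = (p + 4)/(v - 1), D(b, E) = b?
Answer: 165184/11 ≈ 15017.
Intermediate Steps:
M(p, v) = (4 + p)/(-1 + v)
K(n) = 3 + 2*n² (K(n) = (n² + n*n) + 3 = (n² + n²) + 3 = 2*n² + 3 = 3 + 2*n²)
((-1 + K(4 + 4)) + M(2, -10))*116 = ((-1 + (3 + 2*(4 + 4)²)) + (4 + 2)/(-1 - 10))*116 = ((-1 + (3 + 2*8²)) + 6/(-11))*116 = ((-1 + (3 + 2*64)) - 1/11*6)*116 = ((-1 + (3 + 128)) - 6/11)*116 = ((-1 + 131) - 6/11)*116 = (130 - 6/11)*116 = (1424/11)*116 = 165184/11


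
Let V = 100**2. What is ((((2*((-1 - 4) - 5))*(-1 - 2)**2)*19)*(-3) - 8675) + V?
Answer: 11585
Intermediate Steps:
V = 10000
((((2*((-1 - 4) - 5))*(-1 - 2)**2)*19)*(-3) - 8675) + V = ((((2*((-1 - 4) - 5))*(-1 - 2)**2)*19)*(-3) - 8675) + 10000 = ((((2*(-5 - 5))*(-3)**2)*19)*(-3) - 8675) + 10000 = ((((2*(-10))*9)*19)*(-3) - 8675) + 10000 = ((-20*9*19)*(-3) - 8675) + 10000 = (-180*19*(-3) - 8675) + 10000 = (-3420*(-3) - 8675) + 10000 = (10260 - 8675) + 10000 = 1585 + 10000 = 11585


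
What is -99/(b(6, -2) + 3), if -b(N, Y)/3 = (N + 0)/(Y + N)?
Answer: 66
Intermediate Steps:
b(N, Y) = -3*N/(N + Y) (b(N, Y) = -3*(N + 0)/(Y + N) = -3*N/(N + Y))
-99/(b(6, -2) + 3) = -99/(-3*6/(6 - 2) + 3) = -99/(-3*6/4 + 3) = -99/(-3*6*¼ + 3) = -99/(-9/2 + 3) = -99/(-3/2) = -⅔*(-99) = 66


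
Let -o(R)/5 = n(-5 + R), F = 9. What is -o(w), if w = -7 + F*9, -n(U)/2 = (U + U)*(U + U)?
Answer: -190440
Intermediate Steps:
n(U) = -8*U² (n(U) = -2*(U + U)*(U + U) = -2*2*U*2*U = -8*U²)
w = 74 (w = -7 + 9*9 = -7 + 81 = 74)
o(R) = 40*(-5 + R)² (o(R) = -(-40)*(-5 + R)² = 40*(-5 + R)²)
-o(w) = -40*(-5 + 74)² = -40*69² = -40*4761 = -1*190440 = -190440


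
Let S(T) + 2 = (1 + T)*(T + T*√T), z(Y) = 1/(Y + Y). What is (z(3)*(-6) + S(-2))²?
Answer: (-1 + 2*I*√2)² ≈ -7.0 - 5.6569*I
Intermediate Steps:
z(Y) = 1/(2*Y)
S(T) = -2 + (1 + T)*(T + T^(3/2)) (S(T) = -2 + (1 + T)*(T + T*√T) = -2 + (1 + T)*(T + T^(3/2)))
(z(3)*(-6) + S(-2))² = (((½)/3)*(-6) + (-2 - 2 + (-2)² + (-2)^(3/2) + (-2)^(5/2)))² = (((½)*(⅓))*(-6) + (-2 - 2 + 4 - 2*I*√2 + 4*I*√2))² = ((⅙)*(-6) + 2*I*√2)² = (-1 + 2*I*√2)²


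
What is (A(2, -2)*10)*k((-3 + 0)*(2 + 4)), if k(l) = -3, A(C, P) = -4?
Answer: 120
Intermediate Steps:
(A(2, -2)*10)*k((-3 + 0)*(2 + 4)) = -4*10*(-3) = -40*(-3) = 120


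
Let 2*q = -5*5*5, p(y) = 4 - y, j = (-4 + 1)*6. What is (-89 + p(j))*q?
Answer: 8375/2 ≈ 4187.5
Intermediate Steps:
j = -18 (j = -3*6 = -18)
q = -125/2 (q = (-5*5*5)/2 = (-25*5)/2 = (1/2)*(-125) = -125/2 ≈ -62.500)
(-89 + p(j))*q = (-89 + (4 - 1*(-18)))*(-125/2) = (-89 + (4 + 18))*(-125/2) = (-89 + 22)*(-125/2) = -67*(-125/2) = 8375/2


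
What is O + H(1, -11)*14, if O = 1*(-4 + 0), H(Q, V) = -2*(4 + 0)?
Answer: -116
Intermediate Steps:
H(Q, V) = -8 (H(Q, V) = -2*4 = -8)
O = -4 (O = 1*(-4) = -4)
O + H(1, -11)*14 = -4 - 8*14 = -4 - 112 = -116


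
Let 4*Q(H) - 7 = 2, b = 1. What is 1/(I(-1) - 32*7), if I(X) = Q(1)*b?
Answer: -4/887 ≈ -0.0045096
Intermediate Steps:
Q(H) = 9/4 (Q(H) = 7/4 + (¼)*2 = 7/4 + ½ = 9/4)
I(X) = 9/4 (I(X) = (9/4)*1 = 9/4)
1/(I(-1) - 32*7) = 1/(9/4 - 32*7) = 1/(9/4 - 224) = 1/(-887/4) = -4/887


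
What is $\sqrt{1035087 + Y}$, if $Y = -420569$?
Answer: $\sqrt{614518} \approx 783.91$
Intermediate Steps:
$\sqrt{1035087 + Y} = \sqrt{1035087 - 420569} = \sqrt{614518}$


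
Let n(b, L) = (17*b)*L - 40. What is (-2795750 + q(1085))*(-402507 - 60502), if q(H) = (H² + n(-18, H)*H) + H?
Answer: 167559109495210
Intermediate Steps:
n(b, L) = -40 + 17*L*b (n(b, L) = 17*L*b - 40 = -40 + 17*L*b)
q(H) = H + H² + H*(-40 - 306*H) (q(H) = (H² + (-40 + 17*H*(-18))*H) + H = (H² + (-40 - 306*H)*H) + H = (H² + H*(-40 - 306*H)) + H = H + H² + H*(-40 - 306*H))
(-2795750 + q(1085))*(-402507 - 60502) = (-2795750 + 1085*(-39 - 305*1085))*(-402507 - 60502) = (-2795750 + 1085*(-39 - 330925))*(-463009) = (-2795750 + 1085*(-330964))*(-463009) = (-2795750 - 359095940)*(-463009) = -361891690*(-463009) = 167559109495210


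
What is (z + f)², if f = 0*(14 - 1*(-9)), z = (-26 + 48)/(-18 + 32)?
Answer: 121/49 ≈ 2.4694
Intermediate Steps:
z = 11/7 (z = 22/14 = 22*(1/14) = 11/7 ≈ 1.5714)
f = 0 (f = 0*(14 + 9) = 0*23 = 0)
(z + f)² = (11/7 + 0)² = (11/7)² = 121/49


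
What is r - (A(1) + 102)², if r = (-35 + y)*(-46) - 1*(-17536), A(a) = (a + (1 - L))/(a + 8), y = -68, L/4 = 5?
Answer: 12274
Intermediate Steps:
L = 20 (L = 4*5 = 20)
A(a) = (-19 + a)/(8 + a) (A(a) = (a + (1 - 1*20))/(a + 8) = (a + (1 - 20))/(8 + a) = (a - 19)/(8 + a) = (-19 + a)/(8 + a))
r = 22274 (r = (-35 - 68)*(-46) - 1*(-17536) = -103*(-46) + 17536 = 4738 + 17536 = 22274)
r - (A(1) + 102)² = 22274 - ((-19 + 1)/(8 + 1) + 102)² = 22274 - (-18/9 + 102)² = 22274 - ((⅑)*(-18) + 102)² = 22274 - (-2 + 102)² = 22274 - 1*100² = 22274 - 1*10000 = 22274 - 10000 = 12274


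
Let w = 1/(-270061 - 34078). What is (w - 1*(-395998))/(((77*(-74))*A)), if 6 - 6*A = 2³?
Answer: 361315307163/1732984022 ≈ 208.49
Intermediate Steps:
A = -⅓ (A = 1 - ⅙*2³ = 1 - ⅙*8 = 1 - 4/3 = -⅓ ≈ -0.33333)
w = -1/304139 (w = 1/(-304139) = -1/304139 ≈ -3.2880e-6)
(w - 1*(-395998))/(((77*(-74))*A)) = (-1/304139 - 1*(-395998))/(((77*(-74))*(-⅓))) = (-1/304139 + 395998)/((-5698*(-⅓))) = 120438435721/(304139*(5698/3)) = (120438435721/304139)*(3/5698) = 361315307163/1732984022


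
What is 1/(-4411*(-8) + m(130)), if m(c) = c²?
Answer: 1/52188 ≈ 1.9161e-5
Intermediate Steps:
1/(-4411*(-8) + m(130)) = 1/(-4411*(-8) + 130²) = 1/(35288 + 16900) = 1/52188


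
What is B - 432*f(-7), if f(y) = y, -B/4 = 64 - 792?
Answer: 5936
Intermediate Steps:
B = 2912 (B = -4*(64 - 792) = -4*(-728) = 2912)
B - 432*f(-7) = 2912 - 432*(-7) = 2912 + 3024 = 5936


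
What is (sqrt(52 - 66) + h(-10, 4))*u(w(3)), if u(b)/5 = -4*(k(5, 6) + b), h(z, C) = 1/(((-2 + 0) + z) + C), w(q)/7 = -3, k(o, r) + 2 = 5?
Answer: -45 + 360*I*sqrt(14) ≈ -45.0 + 1347.0*I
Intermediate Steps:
k(o, r) = 3 (k(o, r) = -2 + 5 = 3)
w(q) = -21 (w(q) = 7*(-3) = -21)
h(z, C) = 1/(-2 + C + z) (h(z, C) = 1/((-2 + z) + C) = 1/(-2 + C + z))
u(b) = -60 - 20*b (u(b) = 5*(-4*(3 + b)) = 5*(-12 - 4*b) = -60 - 20*b)
(sqrt(52 - 66) + h(-10, 4))*u(w(3)) = (sqrt(52 - 66) + 1/(-2 + 4 - 10))*(-60 - 20*(-21)) = (sqrt(-14) + 1/(-8))*(-60 + 420) = (I*sqrt(14) - 1/8)*360 = (-1/8 + I*sqrt(14))*360 = -45 + 360*I*sqrt(14)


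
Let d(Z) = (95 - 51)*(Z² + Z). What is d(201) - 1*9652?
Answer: 1776836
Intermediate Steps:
d(Z) = 44*Z + 44*Z² (d(Z) = 44*(Z + Z²) = 44*Z + 44*Z²)
d(201) - 1*9652 = 44*201*(1 + 201) - 1*9652 = 44*201*202 - 9652 = 1786488 - 9652 = 1776836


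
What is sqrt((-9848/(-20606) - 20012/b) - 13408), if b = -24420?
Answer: I*sqrt(53042100175338070665)/62899815 ≈ 115.79*I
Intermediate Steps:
sqrt((-9848/(-20606) - 20012/b) - 13408) = sqrt((-9848/(-20606) - 20012/(-24420)) - 13408) = sqrt((-9848*(-1/20606) - 20012*(-1/24420)) - 13408) = sqrt((4924/10303 + 5003/6105) - 13408) = sqrt(81606929/62899815 - 13408) = sqrt(-843279112591/62899815) = I*sqrt(53042100175338070665)/62899815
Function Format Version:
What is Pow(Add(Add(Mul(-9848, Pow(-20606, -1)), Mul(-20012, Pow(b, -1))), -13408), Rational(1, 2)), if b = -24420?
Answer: Mul(Rational(1, 62899815), I, Pow(53042100175338070665, Rational(1, 2))) ≈ Mul(115.79, I)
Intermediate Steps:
Pow(Add(Add(Mul(-9848, Pow(-20606, -1)), Mul(-20012, Pow(b, -1))), -13408), Rational(1, 2)) = Pow(Add(Add(Mul(-9848, Pow(-20606, -1)), Mul(-20012, Pow(-24420, -1))), -13408), Rational(1, 2)) = Pow(Add(Add(Mul(-9848, Rational(-1, 20606)), Mul(-20012, Rational(-1, 24420))), -13408), Rational(1, 2)) = Pow(Add(Add(Rational(4924, 10303), Rational(5003, 6105)), -13408), Rational(1, 2)) = Pow(Add(Rational(81606929, 62899815), -13408), Rational(1, 2)) = Pow(Rational(-843279112591, 62899815), Rational(1, 2)) = Mul(Rational(1, 62899815), I, Pow(53042100175338070665, Rational(1, 2)))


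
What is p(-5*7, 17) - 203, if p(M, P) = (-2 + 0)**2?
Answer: -199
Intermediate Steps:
p(M, P) = 4 (p(M, P) = (-2)**2 = 4)
p(-5*7, 17) - 203 = 4 - 203 = -199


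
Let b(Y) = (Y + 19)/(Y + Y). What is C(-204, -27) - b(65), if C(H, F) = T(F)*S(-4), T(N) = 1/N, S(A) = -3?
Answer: -313/585 ≈ -0.53504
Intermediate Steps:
b(Y) = (19 + Y)/(2*Y) (b(Y) = (19 + Y)/((2*Y)) = (19 + Y)*(1/(2*Y)) = (19 + Y)/(2*Y))
C(H, F) = -3/F
C(-204, -27) - b(65) = -3/(-27) - (19 + 65)/(2*65) = -3*(-1/27) - 84/(2*65) = 1/9 - 1*42/65 = 1/9 - 42/65 = -313/585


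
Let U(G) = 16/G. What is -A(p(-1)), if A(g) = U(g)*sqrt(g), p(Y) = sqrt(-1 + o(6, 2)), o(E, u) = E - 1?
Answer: -8*sqrt(2) ≈ -11.314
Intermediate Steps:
o(E, u) = -1 + E
p(Y) = 2 (p(Y) = sqrt(-1 + (-1 + 6)) = sqrt(-1 + 5) = sqrt(4) = 2)
A(g) = 16/sqrt(g) (A(g) = (16/g)*sqrt(g) = 16/sqrt(g))
-A(p(-1)) = -16/sqrt(2) = -16*sqrt(2)/2 = -8*sqrt(2)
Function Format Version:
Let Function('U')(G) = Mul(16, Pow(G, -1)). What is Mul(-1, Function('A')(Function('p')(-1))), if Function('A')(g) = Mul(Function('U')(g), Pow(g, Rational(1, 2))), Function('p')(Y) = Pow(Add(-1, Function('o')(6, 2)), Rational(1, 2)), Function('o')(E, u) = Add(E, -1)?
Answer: Mul(-8, Pow(2, Rational(1, 2))) ≈ -11.314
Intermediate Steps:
Function('o')(E, u) = Add(-1, E)
Function('p')(Y) = 2 (Function('p')(Y) = Pow(Add(-1, Add(-1, 6)), Rational(1, 2)) = Pow(Add(-1, 5), Rational(1, 2)) = Pow(4, Rational(1, 2)) = 2)
Function('A')(g) = Mul(16, Pow(g, Rational(-1, 2))) (Function('A')(g) = Mul(Mul(16, Pow(g, -1)), Pow(g, Rational(1, 2))) = Mul(16, Pow(g, Rational(-1, 2))))
Mul(-1, Function('A')(Function('p')(-1))) = Mul(-1, Mul(16, Pow(2, Rational(-1, 2)))) = Mul(-1, Mul(16, Mul(Rational(1, 2), Pow(2, Rational(1, 2))))) = Mul(-1, Mul(8, Pow(2, Rational(1, 2)))) = Mul(-8, Pow(2, Rational(1, 2)))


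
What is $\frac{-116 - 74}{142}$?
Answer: $- \frac{95}{71} \approx -1.338$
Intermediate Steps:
$\frac{-116 - 74}{142} = \frac{1}{142} \left(-190\right) = - \frac{95}{71}$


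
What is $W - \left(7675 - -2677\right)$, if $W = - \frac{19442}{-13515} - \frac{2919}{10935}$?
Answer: $- \frac{33993621307}{3284145} \approx -10351.0$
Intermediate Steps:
$W = \frac{3847733}{3284145}$ ($W = \left(-19442\right) \left(- \frac{1}{13515}\right) - \frac{973}{3645} = \frac{19442}{13515} - \frac{973}{3645} = \frac{3847733}{3284145} \approx 1.1716$)
$W - \left(7675 - -2677\right) = \frac{3847733}{3284145} - \left(7675 - -2677\right) = \frac{3847733}{3284145} - \left(7675 + 2677\right) = \frac{3847733}{3284145} - 10352 = - \frac{33993621307}{3284145}$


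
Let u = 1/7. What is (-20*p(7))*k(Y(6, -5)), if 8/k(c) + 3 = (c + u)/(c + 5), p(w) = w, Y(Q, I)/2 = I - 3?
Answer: 2156/3 ≈ 718.67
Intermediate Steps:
u = ⅐ (u = 1*(⅐) = ⅐ ≈ 0.14286)
Y(Q, I) = -6 + 2*I (Y(Q, I) = 2*(I - 3) = 2*(-3 + I) = -6 + 2*I)
k(c) = 8/(-3 + (⅐ + c)/(5 + c)) (k(c) = 8/(-3 + (c + ⅐)/(c + 5)) = 8/(-3 + (⅐ + c)/(5 + c)))
(-20*p(7))*k(Y(6, -5)) = (-20*7)*(28*(-5 - (-6 + 2*(-5)))/(52 + 7*(-6 + 2*(-5)))) = -3920*(-5 - (-6 - 10))/(52 + 7*(-6 - 10)) = -3920*(-5 - 1*(-16))/(52 + 7*(-16)) = -3920*(-5 + 16)/(52 - 112) = -3920*11/(-60) = -3920*(-1)*11/60 = -140*(-77/15) = 2156/3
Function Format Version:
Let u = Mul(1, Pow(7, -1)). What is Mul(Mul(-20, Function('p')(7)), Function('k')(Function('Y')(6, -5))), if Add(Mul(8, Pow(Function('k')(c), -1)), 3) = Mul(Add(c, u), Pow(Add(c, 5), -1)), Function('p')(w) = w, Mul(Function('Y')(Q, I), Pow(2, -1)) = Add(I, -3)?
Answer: Rational(2156, 3) ≈ 718.67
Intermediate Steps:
u = Rational(1, 7) (u = Mul(1, Rational(1, 7)) = Rational(1, 7) ≈ 0.14286)
Function('Y')(Q, I) = Add(-6, Mul(2, I)) (Function('Y')(Q, I) = Mul(2, Add(I, -3)) = Mul(2, Add(-3, I)) = Add(-6, Mul(2, I)))
Function('k')(c) = Mul(8, Pow(Add(-3, Mul(Pow(Add(5, c), -1), Add(Rational(1, 7), c))), -1)) (Function('k')(c) = Mul(8, Pow(Add(-3, Mul(Add(c, Rational(1, 7)), Pow(Add(c, 5), -1))), -1)) = Mul(8, Pow(Add(-3, Mul(Add(Rational(1, 7), c), Pow(Add(5, c), -1))), -1)) = Mul(8, Pow(Add(-3, Mul(Pow(Add(5, c), -1), Add(Rational(1, 7), c))), -1)))
Mul(Mul(-20, Function('p')(7)), Function('k')(Function('Y')(6, -5))) = Mul(Mul(-20, 7), Mul(28, Pow(Add(52, Mul(7, Add(-6, Mul(2, -5)))), -1), Add(-5, Mul(-1, Add(-6, Mul(2, -5)))))) = Mul(-140, Mul(28, Pow(Add(52, Mul(7, Add(-6, -10))), -1), Add(-5, Mul(-1, Add(-6, -10))))) = Mul(-140, Mul(28, Pow(Add(52, Mul(7, -16)), -1), Add(-5, Mul(-1, -16)))) = Mul(-140, Mul(28, Pow(Add(52, -112), -1), Add(-5, 16))) = Mul(-140, Mul(28, Pow(-60, -1), 11)) = Mul(-140, Mul(28, Rational(-1, 60), 11)) = Mul(-140, Rational(-77, 15)) = Rational(2156, 3)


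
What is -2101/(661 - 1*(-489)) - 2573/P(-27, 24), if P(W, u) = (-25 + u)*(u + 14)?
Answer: 719778/10925 ≈ 65.884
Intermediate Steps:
P(W, u) = (-25 + u)*(14 + u)
-2101/(661 - 1*(-489)) - 2573/P(-27, 24) = -2101/(661 - 1*(-489)) - 2573/(-350 + 24² - 11*24) = -2101/(661 + 489) - 2573/(-350 + 576 - 264) = -2101/1150 - 2573/(-38) = -2101*1/1150 - 2573*(-1/38) = -2101/1150 + 2573/38 = 719778/10925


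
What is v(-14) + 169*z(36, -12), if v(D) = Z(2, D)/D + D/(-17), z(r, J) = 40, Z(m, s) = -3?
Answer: 1609127/238 ≈ 6761.0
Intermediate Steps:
v(D) = -3/D - D/17 (v(D) = -3/D + D/(-17) = -3/D + D*(-1/17) = -3/D - D/17)
v(-14) + 169*z(36, -12) = (-3/(-14) - 1/17*(-14)) + 169*40 = (-3*(-1/14) + 14/17) + 6760 = (3/14 + 14/17) + 6760 = 247/238 + 6760 = 1609127/238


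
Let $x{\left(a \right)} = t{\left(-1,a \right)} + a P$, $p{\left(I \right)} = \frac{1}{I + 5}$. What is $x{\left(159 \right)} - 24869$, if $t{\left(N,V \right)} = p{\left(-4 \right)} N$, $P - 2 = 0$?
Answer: $-24552$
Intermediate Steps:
$P = 2$ ($P = 2 + 0 = 2$)
$p{\left(I \right)} = \frac{1}{5 + I}$
$t{\left(N,V \right)} = N$ ($t{\left(N,V \right)} = \frac{N}{5 - 4} = \frac{N}{1} = 1 N = N$)
$x{\left(a \right)} = -1 + 2 a$ ($x{\left(a \right)} = -1 + a 2 = -1 + 2 a$)
$x{\left(159 \right)} - 24869 = \left(-1 + 2 \cdot 159\right) - 24869 = \left(-1 + 318\right) - 24869 = 317 - 24869 = -24552$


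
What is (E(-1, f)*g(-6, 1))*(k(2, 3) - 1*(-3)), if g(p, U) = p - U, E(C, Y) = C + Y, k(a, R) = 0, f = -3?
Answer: 84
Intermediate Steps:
(E(-1, f)*g(-6, 1))*(k(2, 3) - 1*(-3)) = ((-1 - 3)*(-6 - 1*1))*(0 - 1*(-3)) = (-4*(-6 - 1))*(0 + 3) = -4*(-7)*3 = 28*3 = 84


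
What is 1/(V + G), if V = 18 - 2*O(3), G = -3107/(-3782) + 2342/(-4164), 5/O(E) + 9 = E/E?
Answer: 7874124/153616939 ≈ 0.051258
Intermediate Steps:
O(E) = -5/8 (O(E) = 5/(-9 + E/E) = 5/(-9 + 1) = 5/(-8) = 5*(-⅛) = -5/8)
G = 510013/1968531 (G = -3107*(-1/3782) + 2342*(-1/4164) = 3107/3782 - 1171/2082 = 510013/1968531 ≈ 0.25908)
V = 77/4 (V = 18 - 2*(-5/8) = 18 + 5/4 = 77/4 ≈ 19.250)
1/(V + G) = 1/(77/4 + 510013/1968531) = 1/(153616939/7874124) = 7874124/153616939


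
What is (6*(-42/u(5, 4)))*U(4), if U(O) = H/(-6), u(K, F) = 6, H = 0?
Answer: 0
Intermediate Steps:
U(O) = 0 (U(O) = 0/(-6) = 0*(-⅙) = 0)
(6*(-42/u(5, 4)))*U(4) = (6*(-42/6))*0 = (6*(-42*⅙))*0 = (6*(-7))*0 = -42*0 = 0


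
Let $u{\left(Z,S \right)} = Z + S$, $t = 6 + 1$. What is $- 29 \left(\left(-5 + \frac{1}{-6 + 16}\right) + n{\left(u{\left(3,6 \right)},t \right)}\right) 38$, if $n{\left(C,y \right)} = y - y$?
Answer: $\frac{26999}{5} \approx 5399.8$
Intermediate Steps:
$t = 7$
$u{\left(Z,S \right)} = S + Z$
$n{\left(C,y \right)} = 0$
$- 29 \left(\left(-5 + \frac{1}{-6 + 16}\right) + n{\left(u{\left(3,6 \right)},t \right)}\right) 38 = - 29 \left(\left(-5 + \frac{1}{-6 + 16}\right) + 0\right) 38 = - 29 \left(\left(-5 + \frac{1}{10}\right) + 0\right) 38 = - 29 \left(- \frac{49}{10} + 0\right) 38 = \left(-29\right) \left(- \frac{49}{10}\right) 38 = \frac{1421}{10} \cdot 38 = \frac{26999}{5}$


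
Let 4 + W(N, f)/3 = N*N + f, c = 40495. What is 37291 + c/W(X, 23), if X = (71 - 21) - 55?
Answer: 4962907/132 ≈ 37598.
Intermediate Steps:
X = -5 (X = 50 - 55 = -5)
W(N, f) = -12 + 3*f + 3*N² (W(N, f) = -12 + 3*(N*N + f) = -12 + 3*(N² + f) = -12 + 3*(f + N²) = -12 + (3*f + 3*N²) = -12 + 3*f + 3*N²)
37291 + c/W(X, 23) = 37291 + 40495/(-12 + 3*23 + 3*(-5)²) = 37291 + 40495/(-12 + 69 + 3*25) = 37291 + 40495/(-12 + 69 + 75) = 37291 + 40495/132 = 4962907/132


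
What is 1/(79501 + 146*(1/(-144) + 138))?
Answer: 72/7174655 ≈ 1.0035e-5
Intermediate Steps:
1/(79501 + 146*(1/(-144) + 138)) = 1/(79501 + 146*(-1/144 + 138)) = 1/(79501 + 146*(19871/144)) = 1/(79501 + 1450583/72) = 1/(7174655/72) = 72/7174655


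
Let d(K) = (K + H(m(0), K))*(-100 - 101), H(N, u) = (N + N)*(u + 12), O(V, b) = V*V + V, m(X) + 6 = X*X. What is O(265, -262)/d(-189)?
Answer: -14098/77787 ≈ -0.18124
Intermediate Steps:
m(X) = -6 + X**2 (m(X) = -6 + X*X = -6 + X**2)
O(V, b) = V + V**2 (O(V, b) = V**2 + V = V + V**2)
H(N, u) = 2*N*(12 + u) (H(N, u) = (2*N)*(12 + u) = 2*N*(12 + u))
d(K) = 28944 + 2211*K (d(K) = (K + 2*(-6 + 0**2)*(12 + K))*(-100 - 101) = (K + 2*(-6 + 0)*(12 + K))*(-201) = (K + 2*(-6)*(12 + K))*(-201) = (K + (-144 - 12*K))*(-201) = (-144 - 11*K)*(-201) = 28944 + 2211*K)
O(265, -262)/d(-189) = (265*(1 + 265))/(28944 + 2211*(-189)) = (265*266)/(28944 - 417879) = 70490/(-388935) = 70490*(-1/388935) = -14098/77787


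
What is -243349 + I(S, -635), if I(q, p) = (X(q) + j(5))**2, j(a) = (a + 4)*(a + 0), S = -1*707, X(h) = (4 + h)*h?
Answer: 247074365007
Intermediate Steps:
X(h) = h*(4 + h)
S = -707
j(a) = a*(4 + a) (j(a) = (4 + a)*a = a*(4 + a))
I(q, p) = (45 + q*(4 + q))**2 (I(q, p) = (q*(4 + q) + 5*(4 + 5))**2 = (q*(4 + q) + 5*9)**2 = (q*(4 + q) + 45)**2 = (45 + q*(4 + q))**2)
-243349 + I(S, -635) = -243349 + (45 - 707*(4 - 707))**2 = -243349 + (45 - 707*(-703))**2 = -243349 + (45 + 497021)**2 = -243349 + 497066**2 = -243349 + 247074608356 = 247074365007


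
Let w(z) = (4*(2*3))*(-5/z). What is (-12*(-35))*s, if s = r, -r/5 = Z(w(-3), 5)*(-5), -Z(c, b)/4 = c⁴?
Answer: -107520000000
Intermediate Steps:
w(z) = -120/z (w(z) = (4*6)*(-5/z) = 24*(-5/z) = -120/z)
Z(c, b) = -4*c⁴
r = -256000000 (r = -5*(-4*(-120/(-3))⁴)*(-5) = -5*(-4*(-120*(-⅓))⁴)*(-5) = -5*(-4*40⁴)*(-5) = -5*(-4*2560000)*(-5) = -(-51200000)*(-5) = -5*51200000 = -256000000)
s = -256000000
(-12*(-35))*s = -12*(-35)*(-256000000) = 420*(-256000000) = -107520000000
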